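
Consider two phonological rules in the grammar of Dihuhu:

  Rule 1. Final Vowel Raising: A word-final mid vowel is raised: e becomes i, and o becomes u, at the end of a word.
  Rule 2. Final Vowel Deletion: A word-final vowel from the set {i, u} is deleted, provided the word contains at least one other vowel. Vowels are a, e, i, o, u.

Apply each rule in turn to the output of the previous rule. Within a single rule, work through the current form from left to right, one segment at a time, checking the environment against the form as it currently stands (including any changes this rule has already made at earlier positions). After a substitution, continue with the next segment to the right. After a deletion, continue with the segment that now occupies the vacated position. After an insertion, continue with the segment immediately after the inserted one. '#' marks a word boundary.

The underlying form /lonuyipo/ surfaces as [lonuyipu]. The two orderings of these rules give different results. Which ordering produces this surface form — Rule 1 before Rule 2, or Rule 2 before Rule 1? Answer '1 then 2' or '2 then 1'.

2 then 1

Order 1 then 2:
  1 Final Vowel Raising: [lonuyipo] → [lonuyipu]
  2 Final Vowel Deletion: [lonuyipu] → [lonuyip]
  result: [lonuyip]
Order 2 then 1:
  2 Final Vowel Deletion: no change — [lonuyipo]
  1 Final Vowel Raising: [lonuyipo] → [lonuyipu]
  result: [lonuyipu]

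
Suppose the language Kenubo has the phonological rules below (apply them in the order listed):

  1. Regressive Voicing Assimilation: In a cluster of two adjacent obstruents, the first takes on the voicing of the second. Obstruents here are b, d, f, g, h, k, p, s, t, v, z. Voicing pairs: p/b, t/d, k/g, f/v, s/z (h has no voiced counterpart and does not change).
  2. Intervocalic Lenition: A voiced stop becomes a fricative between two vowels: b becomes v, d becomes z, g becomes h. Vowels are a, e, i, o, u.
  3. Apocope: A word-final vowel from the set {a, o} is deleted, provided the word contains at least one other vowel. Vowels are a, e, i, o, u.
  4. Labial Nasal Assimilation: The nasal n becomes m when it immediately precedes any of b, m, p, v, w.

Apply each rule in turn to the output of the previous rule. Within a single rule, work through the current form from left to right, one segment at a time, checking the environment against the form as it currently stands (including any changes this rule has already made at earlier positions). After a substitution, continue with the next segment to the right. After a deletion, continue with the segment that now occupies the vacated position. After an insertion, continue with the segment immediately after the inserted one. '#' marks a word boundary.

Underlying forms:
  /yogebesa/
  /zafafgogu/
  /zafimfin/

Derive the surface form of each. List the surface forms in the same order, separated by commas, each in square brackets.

/yogebesa/:
  1 Regressive Voicing Assimilation: no change — [yogebesa]
  2 Intervocalic Lenition: [yogebesa] → [yohevesa]
  3 Apocope: [yohevesa] → [yoheves]
  4 Labial Nasal Assimilation: no change — [yoheves]
/zafafgogu/:
  1 Regressive Voicing Assimilation: [zafafgogu] → [zafavgogu]
  2 Intervocalic Lenition: [zafavgogu] → [zafavgohu]
  3 Apocope: no change — [zafavgohu]
  4 Labial Nasal Assimilation: no change — [zafavgohu]
/zafimfin/:
  1 Regressive Voicing Assimilation: no change — [zafimfin]
  2 Intervocalic Lenition: no change — [zafimfin]
  3 Apocope: no change — [zafimfin]
  4 Labial Nasal Assimilation: no change — [zafimfin]

[yoheves], [zafavgohu], [zafimfin]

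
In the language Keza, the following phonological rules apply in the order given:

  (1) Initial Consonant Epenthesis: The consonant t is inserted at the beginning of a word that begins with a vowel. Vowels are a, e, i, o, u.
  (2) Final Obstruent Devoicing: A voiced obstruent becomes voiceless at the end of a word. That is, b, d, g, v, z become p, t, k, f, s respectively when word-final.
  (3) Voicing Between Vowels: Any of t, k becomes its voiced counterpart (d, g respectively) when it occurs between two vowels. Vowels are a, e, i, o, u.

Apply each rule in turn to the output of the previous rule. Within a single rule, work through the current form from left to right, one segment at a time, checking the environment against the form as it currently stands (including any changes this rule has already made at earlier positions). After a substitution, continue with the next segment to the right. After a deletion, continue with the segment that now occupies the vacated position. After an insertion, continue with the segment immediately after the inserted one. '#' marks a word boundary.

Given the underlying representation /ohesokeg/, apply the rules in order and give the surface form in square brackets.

[tohesogek]

(1) Initial Consonant Epenthesis: [ohesokeg] → [tohesokeg]
(2) Final Obstruent Devoicing: [tohesokeg] → [tohesokek]
(3) Voicing Between Vowels: [tohesokek] → [tohesogek]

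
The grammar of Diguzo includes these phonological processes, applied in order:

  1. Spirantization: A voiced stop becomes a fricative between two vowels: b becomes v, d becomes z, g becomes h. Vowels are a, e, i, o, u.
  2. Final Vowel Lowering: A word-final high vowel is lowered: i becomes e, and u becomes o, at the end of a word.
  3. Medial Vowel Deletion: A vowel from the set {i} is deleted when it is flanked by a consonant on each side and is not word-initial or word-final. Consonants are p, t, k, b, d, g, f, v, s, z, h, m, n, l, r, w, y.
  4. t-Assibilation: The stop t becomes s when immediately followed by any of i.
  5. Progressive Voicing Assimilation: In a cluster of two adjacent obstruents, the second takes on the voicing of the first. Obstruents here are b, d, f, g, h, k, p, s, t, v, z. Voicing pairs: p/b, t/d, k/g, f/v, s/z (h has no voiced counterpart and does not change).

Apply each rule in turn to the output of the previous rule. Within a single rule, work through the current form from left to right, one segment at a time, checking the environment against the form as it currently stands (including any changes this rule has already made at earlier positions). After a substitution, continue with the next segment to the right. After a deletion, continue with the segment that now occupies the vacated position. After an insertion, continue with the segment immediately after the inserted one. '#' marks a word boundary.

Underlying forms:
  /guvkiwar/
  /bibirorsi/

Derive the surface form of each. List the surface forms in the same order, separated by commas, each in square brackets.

/guvkiwar/:
  1 Spirantization: no change — [guvkiwar]
  2 Final Vowel Lowering: no change — [guvkiwar]
  3 Medial Vowel Deletion: [guvkiwar] → [guvkwar]
  4 t-Assibilation: no change — [guvkwar]
  5 Progressive Voicing Assimilation: [guvkwar] → [guvgwar]
/bibirorsi/:
  1 Spirantization: [bibirorsi] → [bivirorsi]
  2 Final Vowel Lowering: [bivirorsi] → [bivirorse]
  3 Medial Vowel Deletion: [bivirorse] → [bvrorse]
  4 t-Assibilation: no change — [bvrorse]
  5 Progressive Voicing Assimilation: no change — [bvrorse]

[guvgwar], [bvrorse]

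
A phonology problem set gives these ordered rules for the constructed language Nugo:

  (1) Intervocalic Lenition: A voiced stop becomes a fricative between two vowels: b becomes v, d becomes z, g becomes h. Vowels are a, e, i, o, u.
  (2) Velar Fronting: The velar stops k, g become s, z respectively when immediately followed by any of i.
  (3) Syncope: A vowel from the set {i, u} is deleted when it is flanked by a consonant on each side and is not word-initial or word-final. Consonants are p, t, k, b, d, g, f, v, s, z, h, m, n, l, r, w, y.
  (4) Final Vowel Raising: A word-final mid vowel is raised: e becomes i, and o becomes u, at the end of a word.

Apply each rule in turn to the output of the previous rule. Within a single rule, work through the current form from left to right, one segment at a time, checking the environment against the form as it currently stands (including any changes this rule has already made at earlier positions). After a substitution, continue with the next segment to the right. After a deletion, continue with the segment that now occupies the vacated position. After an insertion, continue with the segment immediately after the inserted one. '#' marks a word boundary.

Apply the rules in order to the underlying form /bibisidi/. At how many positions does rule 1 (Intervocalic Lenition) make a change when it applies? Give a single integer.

2

(1) Intervocalic Lenition: [bibisidi] → [bivisizi]
(2) Velar Fronting: no change — [bivisizi]
(3) Syncope: [bivisizi] → [bvszi]
(4) Final Vowel Raising: no change — [bvszi]
Rule 1 changed 2 position(s).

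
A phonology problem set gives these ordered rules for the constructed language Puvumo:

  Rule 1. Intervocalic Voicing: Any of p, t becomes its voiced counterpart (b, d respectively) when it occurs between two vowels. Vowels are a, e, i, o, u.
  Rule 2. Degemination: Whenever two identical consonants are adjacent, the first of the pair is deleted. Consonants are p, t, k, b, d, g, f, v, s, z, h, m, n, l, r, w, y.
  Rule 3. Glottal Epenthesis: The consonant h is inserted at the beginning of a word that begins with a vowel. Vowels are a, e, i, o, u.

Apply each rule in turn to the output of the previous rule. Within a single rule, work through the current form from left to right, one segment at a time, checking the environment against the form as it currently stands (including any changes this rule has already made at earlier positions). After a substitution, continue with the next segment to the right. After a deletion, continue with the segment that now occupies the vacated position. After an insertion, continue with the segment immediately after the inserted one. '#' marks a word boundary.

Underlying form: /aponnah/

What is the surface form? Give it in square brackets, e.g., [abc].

[habonah]

Rule 1 Intervocalic Voicing: [aponnah] → [abonnah]
Rule 2 Degemination: [abonnah] → [abonah]
Rule 3 Glottal Epenthesis: [abonah] → [habonah]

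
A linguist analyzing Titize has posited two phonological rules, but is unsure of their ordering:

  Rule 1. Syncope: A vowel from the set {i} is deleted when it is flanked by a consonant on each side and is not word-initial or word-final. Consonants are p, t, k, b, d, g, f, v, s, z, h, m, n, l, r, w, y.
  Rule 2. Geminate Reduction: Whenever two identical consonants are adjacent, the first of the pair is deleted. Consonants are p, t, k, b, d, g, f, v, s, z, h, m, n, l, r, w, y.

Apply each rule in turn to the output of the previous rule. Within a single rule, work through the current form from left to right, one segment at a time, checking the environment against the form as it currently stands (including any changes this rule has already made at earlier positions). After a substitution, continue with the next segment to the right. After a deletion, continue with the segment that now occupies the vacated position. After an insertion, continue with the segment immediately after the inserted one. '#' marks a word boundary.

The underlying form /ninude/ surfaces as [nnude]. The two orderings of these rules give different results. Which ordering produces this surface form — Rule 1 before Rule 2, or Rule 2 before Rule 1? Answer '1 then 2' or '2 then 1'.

Order 1 then 2:
  1 Syncope: [ninude] → [nnude]
  2 Geminate Reduction: [nnude] → [nude]
  result: [nude]
Order 2 then 1:
  2 Geminate Reduction: no change — [ninude]
  1 Syncope: [ninude] → [nnude]
  result: [nnude]

2 then 1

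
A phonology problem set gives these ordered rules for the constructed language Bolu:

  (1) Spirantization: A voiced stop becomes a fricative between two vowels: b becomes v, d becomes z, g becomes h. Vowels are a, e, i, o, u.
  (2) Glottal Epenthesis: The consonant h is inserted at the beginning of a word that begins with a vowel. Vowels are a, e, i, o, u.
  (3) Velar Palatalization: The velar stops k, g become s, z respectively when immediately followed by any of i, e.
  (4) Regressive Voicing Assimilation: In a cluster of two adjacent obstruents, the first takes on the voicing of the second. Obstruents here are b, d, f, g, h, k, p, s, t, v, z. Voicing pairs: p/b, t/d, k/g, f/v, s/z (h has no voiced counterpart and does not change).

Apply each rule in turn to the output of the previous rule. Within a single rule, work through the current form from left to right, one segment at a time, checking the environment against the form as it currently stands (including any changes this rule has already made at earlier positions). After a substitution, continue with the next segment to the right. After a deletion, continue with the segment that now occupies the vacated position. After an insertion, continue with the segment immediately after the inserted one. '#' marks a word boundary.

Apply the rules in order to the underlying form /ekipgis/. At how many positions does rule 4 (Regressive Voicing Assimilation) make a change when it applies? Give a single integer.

1

(1) Spirantization: no change — [ekipgis]
(2) Glottal Epenthesis: [ekipgis] → [hekipgis]
(3) Velar Palatalization: [hekipgis] → [hesipzis]
(4) Regressive Voicing Assimilation: [hesipzis] → [hesibzis]
Rule 4 changed 1 position(s).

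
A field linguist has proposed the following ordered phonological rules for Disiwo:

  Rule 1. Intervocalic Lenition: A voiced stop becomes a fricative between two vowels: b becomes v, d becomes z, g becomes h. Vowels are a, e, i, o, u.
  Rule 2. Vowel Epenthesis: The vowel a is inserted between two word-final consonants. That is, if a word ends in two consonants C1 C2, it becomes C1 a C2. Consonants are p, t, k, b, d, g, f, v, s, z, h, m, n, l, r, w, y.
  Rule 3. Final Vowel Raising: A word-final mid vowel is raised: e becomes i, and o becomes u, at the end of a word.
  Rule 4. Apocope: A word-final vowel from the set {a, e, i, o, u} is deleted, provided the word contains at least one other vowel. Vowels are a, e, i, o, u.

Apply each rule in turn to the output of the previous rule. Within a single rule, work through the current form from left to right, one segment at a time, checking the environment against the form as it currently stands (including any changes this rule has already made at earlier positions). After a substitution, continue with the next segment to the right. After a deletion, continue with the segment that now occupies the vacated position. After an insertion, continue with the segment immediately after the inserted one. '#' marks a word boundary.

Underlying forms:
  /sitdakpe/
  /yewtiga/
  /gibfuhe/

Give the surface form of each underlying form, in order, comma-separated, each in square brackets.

[sitdakp], [yewtih], [gibfuh]

/sitdakpe/:
  Rule 1 Intervocalic Lenition: no change — [sitdakpe]
  Rule 2 Vowel Epenthesis: no change — [sitdakpe]
  Rule 3 Final Vowel Raising: [sitdakpe] → [sitdakpi]
  Rule 4 Apocope: [sitdakpi] → [sitdakp]
/yewtiga/:
  Rule 1 Intervocalic Lenition: [yewtiga] → [yewtiha]
  Rule 2 Vowel Epenthesis: no change — [yewtiha]
  Rule 3 Final Vowel Raising: no change — [yewtiha]
  Rule 4 Apocope: [yewtiha] → [yewtih]
/gibfuhe/:
  Rule 1 Intervocalic Lenition: no change — [gibfuhe]
  Rule 2 Vowel Epenthesis: no change — [gibfuhe]
  Rule 3 Final Vowel Raising: [gibfuhe] → [gibfuhi]
  Rule 4 Apocope: [gibfuhi] → [gibfuh]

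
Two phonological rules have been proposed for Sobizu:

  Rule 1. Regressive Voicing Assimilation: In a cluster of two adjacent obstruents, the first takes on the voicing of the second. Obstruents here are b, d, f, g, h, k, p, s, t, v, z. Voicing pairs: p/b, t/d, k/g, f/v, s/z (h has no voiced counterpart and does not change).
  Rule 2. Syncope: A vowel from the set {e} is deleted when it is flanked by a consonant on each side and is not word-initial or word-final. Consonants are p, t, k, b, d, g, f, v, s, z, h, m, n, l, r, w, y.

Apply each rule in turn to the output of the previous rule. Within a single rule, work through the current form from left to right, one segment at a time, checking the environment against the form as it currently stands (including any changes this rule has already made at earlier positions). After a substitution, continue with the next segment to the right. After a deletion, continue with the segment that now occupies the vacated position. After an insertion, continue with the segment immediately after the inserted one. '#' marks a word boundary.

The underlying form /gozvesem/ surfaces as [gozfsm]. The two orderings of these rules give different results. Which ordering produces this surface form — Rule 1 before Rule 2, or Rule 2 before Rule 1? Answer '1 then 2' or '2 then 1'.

Order 1 then 2:
  1 Regressive Voicing Assimilation: no change — [gozvesem]
  2 Syncope: [gozvesem] → [gozvsm]
  result: [gozvsm]
Order 2 then 1:
  2 Syncope: [gozvesem] → [gozvsm]
  1 Regressive Voicing Assimilation: [gozvsm] → [gozfsm]
  result: [gozfsm]

2 then 1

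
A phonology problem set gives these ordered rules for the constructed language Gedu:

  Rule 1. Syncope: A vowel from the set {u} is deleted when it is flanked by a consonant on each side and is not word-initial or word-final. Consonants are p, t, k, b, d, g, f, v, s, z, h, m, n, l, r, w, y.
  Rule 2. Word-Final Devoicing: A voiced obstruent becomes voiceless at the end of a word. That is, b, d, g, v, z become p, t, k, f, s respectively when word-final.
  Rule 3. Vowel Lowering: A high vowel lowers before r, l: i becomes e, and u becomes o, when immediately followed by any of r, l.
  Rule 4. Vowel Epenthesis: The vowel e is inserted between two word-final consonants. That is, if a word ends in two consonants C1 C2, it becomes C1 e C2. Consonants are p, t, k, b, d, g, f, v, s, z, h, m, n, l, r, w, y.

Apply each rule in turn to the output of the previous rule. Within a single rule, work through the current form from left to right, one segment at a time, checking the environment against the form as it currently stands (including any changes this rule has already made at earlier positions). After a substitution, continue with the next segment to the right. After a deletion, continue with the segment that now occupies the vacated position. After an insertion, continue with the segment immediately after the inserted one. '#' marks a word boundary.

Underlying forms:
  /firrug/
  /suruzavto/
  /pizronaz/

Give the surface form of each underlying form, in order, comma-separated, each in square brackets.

[ferrek], [srzavto], [pizronas]

/firrug/:
  Rule 1 Syncope: [firrug] → [firrg]
  Rule 2 Word-Final Devoicing: [firrg] → [firrk]
  Rule 3 Vowel Lowering: [firrk] → [ferrk]
  Rule 4 Vowel Epenthesis: [ferrk] → [ferrek]
/suruzavto/:
  Rule 1 Syncope: [suruzavto] → [srzavto]
  Rule 2 Word-Final Devoicing: no change — [srzavto]
  Rule 3 Vowel Lowering: no change — [srzavto]
  Rule 4 Vowel Epenthesis: no change — [srzavto]
/pizronaz/:
  Rule 1 Syncope: no change — [pizronaz]
  Rule 2 Word-Final Devoicing: [pizronaz] → [pizronas]
  Rule 3 Vowel Lowering: no change — [pizronas]
  Rule 4 Vowel Epenthesis: no change — [pizronas]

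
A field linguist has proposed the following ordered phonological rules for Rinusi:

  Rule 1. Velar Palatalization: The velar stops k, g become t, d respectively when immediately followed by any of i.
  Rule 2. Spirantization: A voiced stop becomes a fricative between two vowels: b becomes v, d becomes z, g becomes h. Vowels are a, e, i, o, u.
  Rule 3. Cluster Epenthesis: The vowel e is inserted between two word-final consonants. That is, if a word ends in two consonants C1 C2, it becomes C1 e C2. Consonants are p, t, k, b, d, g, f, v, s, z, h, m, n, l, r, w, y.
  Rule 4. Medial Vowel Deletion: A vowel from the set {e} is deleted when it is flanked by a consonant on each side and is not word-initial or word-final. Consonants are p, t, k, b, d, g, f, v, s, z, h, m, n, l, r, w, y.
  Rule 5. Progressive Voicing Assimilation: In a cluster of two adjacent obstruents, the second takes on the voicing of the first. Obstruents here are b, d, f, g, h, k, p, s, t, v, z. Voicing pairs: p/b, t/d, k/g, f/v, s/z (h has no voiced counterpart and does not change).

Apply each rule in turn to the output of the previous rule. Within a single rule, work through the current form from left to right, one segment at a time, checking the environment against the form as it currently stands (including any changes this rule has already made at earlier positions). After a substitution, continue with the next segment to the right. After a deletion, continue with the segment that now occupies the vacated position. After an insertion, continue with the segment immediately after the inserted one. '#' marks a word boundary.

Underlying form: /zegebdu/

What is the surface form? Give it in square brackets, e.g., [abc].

[zhptu]

Rule 1 Velar Palatalization: no change — [zegebdu]
Rule 2 Spirantization: [zegebdu] → [zehebdu]
Rule 3 Cluster Epenthesis: no change — [zehebdu]
Rule 4 Medial Vowel Deletion: [zehebdu] → [zhbdu]
Rule 5 Progressive Voicing Assimilation: [zhbdu] → [zhptu]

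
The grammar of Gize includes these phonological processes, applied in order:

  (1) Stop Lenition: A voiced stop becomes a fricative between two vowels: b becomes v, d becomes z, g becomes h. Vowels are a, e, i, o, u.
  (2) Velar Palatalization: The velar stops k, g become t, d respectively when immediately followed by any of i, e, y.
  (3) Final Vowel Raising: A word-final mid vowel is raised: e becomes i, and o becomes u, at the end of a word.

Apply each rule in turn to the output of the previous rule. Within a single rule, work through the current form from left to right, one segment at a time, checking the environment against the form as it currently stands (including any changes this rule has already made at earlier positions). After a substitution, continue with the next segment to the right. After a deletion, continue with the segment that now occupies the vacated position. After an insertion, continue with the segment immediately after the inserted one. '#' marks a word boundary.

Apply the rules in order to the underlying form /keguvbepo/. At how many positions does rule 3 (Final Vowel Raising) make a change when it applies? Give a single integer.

(1) Stop Lenition: [keguvbepo] → [kehuvbepo]
(2) Velar Palatalization: [kehuvbepo] → [tehuvbepo]
(3) Final Vowel Raising: [tehuvbepo] → [tehuvbepu]
Rule 3 changed 1 position(s).

1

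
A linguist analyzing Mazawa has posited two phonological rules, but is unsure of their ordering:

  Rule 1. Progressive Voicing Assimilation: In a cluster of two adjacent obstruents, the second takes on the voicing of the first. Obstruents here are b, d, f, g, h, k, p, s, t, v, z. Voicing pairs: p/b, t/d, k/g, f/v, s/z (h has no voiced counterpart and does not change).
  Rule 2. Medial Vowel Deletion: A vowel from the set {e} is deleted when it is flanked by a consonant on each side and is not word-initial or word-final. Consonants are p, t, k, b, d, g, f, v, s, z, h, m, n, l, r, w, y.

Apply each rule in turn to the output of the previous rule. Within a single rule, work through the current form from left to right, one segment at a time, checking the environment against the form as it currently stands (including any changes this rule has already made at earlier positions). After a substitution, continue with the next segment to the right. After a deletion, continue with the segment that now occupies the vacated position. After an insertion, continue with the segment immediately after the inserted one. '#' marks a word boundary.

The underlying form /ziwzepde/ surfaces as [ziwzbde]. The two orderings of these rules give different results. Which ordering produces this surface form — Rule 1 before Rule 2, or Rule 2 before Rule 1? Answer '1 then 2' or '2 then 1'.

2 then 1

Order 1 then 2:
  1 Progressive Voicing Assimilation: [ziwzepde] → [ziwzepte]
  2 Medial Vowel Deletion: [ziwzepte] → [ziwzpte]
  result: [ziwzpte]
Order 2 then 1:
  2 Medial Vowel Deletion: [ziwzepde] → [ziwzpde]
  1 Progressive Voicing Assimilation: [ziwzpde] → [ziwzbde]
  result: [ziwzbde]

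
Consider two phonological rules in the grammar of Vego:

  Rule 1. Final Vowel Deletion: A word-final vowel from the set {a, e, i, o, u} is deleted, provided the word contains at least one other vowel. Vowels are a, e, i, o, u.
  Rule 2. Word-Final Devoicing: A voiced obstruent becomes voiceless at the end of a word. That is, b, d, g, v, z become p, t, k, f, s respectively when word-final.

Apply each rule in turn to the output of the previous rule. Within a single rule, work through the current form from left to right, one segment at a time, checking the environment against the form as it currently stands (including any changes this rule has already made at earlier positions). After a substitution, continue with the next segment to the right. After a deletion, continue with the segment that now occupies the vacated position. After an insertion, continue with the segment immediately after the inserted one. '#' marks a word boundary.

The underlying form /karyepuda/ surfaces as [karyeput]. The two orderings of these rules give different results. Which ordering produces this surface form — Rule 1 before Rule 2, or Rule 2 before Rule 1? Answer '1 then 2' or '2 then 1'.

1 then 2

Order 1 then 2:
  1 Final Vowel Deletion: [karyepuda] → [karyepud]
  2 Word-Final Devoicing: [karyepud] → [karyeput]
  result: [karyeput]
Order 2 then 1:
  2 Word-Final Devoicing: no change — [karyepuda]
  1 Final Vowel Deletion: [karyepuda] → [karyepud]
  result: [karyepud]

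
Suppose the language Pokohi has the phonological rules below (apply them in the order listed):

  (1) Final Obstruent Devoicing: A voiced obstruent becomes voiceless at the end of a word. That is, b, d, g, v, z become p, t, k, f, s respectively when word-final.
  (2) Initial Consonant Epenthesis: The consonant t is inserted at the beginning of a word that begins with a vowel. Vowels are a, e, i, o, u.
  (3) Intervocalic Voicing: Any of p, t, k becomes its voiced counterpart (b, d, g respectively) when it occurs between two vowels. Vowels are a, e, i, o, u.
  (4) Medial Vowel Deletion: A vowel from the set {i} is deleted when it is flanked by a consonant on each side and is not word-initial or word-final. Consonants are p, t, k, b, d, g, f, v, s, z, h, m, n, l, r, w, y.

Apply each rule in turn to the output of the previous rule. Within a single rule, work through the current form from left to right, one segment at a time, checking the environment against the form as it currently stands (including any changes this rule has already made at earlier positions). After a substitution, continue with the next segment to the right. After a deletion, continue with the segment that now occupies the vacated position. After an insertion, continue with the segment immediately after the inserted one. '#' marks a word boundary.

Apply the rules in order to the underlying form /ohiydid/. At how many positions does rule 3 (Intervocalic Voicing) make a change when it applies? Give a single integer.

(1) Final Obstruent Devoicing: [ohiydid] → [ohiydit]
(2) Initial Consonant Epenthesis: [ohiydit] → [tohiydit]
(3) Intervocalic Voicing: no change — [tohiydit]
(4) Medial Vowel Deletion: [tohiydit] → [tohydt]
Rule 3 changed 0 position(s).

0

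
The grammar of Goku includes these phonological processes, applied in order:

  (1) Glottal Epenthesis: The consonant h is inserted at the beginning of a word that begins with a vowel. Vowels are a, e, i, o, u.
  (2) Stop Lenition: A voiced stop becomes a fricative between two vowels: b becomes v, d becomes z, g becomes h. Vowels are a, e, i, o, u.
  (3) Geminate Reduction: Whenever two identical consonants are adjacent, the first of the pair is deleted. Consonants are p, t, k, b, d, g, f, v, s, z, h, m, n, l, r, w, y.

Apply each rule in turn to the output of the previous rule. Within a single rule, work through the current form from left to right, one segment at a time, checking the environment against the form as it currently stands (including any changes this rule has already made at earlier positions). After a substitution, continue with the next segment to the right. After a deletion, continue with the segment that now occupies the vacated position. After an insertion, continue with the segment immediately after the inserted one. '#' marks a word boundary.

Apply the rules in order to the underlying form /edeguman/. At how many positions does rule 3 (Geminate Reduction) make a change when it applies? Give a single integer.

0

(1) Glottal Epenthesis: [edeguman] → [hedeguman]
(2) Stop Lenition: [hedeguman] → [hezehuman]
(3) Geminate Reduction: no change — [hezehuman]
Rule 3 changed 0 position(s).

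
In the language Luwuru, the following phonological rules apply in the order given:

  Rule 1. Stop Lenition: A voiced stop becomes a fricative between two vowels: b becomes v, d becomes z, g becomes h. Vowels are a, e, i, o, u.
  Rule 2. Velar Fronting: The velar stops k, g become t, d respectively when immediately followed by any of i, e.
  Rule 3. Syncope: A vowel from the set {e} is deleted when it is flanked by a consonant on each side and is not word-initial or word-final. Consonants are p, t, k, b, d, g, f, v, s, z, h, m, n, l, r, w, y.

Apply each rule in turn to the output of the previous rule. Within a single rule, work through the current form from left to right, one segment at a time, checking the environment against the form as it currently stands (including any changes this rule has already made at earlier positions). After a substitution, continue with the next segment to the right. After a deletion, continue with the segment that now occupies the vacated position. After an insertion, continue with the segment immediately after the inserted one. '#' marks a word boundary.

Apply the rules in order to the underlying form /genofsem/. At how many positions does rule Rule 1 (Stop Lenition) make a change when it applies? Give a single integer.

0

Rule 1 Stop Lenition: no change — [genofsem]
Rule 2 Velar Fronting: [genofsem] → [denofsem]
Rule 3 Syncope: [denofsem] → [dnofsm]
Rule Rule 1 changed 0 position(s).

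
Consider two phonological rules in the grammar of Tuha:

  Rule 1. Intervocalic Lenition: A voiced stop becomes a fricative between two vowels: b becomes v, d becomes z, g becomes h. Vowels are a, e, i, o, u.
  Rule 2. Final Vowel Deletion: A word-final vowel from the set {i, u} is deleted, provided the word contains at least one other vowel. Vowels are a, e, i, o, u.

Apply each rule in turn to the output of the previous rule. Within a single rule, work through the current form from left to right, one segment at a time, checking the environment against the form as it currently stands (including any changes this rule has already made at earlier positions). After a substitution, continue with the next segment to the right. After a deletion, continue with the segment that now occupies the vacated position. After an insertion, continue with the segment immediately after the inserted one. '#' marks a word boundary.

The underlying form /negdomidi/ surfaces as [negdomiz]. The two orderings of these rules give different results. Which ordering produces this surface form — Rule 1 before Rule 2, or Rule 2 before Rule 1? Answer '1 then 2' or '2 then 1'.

Order 1 then 2:
  1 Intervocalic Lenition: [negdomidi] → [negdomizi]
  2 Final Vowel Deletion: [negdomizi] → [negdomiz]
  result: [negdomiz]
Order 2 then 1:
  2 Final Vowel Deletion: [negdomidi] → [negdomid]
  1 Intervocalic Lenition: no change — [negdomid]
  result: [negdomid]

1 then 2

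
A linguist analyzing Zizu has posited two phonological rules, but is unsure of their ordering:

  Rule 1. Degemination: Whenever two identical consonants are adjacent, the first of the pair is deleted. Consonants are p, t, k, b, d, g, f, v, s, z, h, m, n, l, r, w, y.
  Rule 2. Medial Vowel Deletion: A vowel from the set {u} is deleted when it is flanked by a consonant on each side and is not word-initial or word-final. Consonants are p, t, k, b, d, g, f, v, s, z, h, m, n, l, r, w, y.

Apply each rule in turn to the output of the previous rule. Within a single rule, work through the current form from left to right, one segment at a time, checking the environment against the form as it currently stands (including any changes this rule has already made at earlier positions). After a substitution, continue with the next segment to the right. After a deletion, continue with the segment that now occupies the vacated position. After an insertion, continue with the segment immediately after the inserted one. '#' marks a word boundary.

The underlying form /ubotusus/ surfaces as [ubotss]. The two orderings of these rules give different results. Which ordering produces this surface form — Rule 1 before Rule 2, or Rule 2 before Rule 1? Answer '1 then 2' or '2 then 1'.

1 then 2

Order 1 then 2:
  1 Degemination: no change — [ubotusus]
  2 Medial Vowel Deletion: [ubotusus] → [ubotss]
  result: [ubotss]
Order 2 then 1:
  2 Medial Vowel Deletion: [ubotusus] → [ubotss]
  1 Degemination: [ubotss] → [ubots]
  result: [ubots]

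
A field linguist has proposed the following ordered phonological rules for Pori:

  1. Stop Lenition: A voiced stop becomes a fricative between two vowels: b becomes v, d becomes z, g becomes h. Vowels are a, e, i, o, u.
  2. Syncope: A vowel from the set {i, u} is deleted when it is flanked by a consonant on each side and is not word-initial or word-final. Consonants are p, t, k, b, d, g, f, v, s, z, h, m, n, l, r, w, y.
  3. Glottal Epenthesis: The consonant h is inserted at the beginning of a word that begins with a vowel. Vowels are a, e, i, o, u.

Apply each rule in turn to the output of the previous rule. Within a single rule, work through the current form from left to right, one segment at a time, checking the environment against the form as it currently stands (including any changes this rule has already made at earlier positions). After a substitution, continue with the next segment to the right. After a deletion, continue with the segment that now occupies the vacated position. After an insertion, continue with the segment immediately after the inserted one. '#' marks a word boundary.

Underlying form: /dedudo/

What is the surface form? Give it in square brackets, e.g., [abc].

1 Stop Lenition: [dedudo] → [dezuzo]
2 Syncope: [dezuzo] → [dezzo]
3 Glottal Epenthesis: no change — [dezzo]

[dezzo]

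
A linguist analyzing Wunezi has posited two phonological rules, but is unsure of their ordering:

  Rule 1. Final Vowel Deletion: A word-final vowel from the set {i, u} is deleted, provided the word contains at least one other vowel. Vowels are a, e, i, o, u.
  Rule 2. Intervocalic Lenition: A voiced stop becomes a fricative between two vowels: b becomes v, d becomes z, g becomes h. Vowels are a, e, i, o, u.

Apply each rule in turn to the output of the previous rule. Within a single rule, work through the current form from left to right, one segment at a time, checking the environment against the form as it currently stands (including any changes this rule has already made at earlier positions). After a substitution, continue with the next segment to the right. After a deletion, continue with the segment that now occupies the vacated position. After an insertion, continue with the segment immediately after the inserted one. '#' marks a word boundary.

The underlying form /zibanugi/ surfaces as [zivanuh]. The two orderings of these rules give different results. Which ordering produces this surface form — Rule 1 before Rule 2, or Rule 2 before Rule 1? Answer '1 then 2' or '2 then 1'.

Order 1 then 2:
  1 Final Vowel Deletion: [zibanugi] → [zibanug]
  2 Intervocalic Lenition: [zibanug] → [zivanug]
  result: [zivanug]
Order 2 then 1:
  2 Intervocalic Lenition: [zibanugi] → [zivanuhi]
  1 Final Vowel Deletion: [zivanuhi] → [zivanuh]
  result: [zivanuh]

2 then 1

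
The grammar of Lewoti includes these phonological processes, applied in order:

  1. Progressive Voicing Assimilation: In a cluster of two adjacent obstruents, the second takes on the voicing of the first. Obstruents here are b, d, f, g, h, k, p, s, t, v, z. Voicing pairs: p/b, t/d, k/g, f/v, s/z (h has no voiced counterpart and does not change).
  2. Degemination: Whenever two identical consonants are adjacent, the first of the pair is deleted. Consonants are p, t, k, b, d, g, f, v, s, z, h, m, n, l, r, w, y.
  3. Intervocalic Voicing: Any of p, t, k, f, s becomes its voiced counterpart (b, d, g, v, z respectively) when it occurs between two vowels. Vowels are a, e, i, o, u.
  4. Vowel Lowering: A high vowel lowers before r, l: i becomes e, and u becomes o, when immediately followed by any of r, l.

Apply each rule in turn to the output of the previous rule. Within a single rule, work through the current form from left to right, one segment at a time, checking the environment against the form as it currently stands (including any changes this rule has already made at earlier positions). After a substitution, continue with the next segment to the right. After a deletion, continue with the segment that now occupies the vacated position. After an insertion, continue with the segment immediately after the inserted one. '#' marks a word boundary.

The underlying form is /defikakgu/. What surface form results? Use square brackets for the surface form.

[devigagu]

1 Progressive Voicing Assimilation: [defikakgu] → [defikakku]
2 Degemination: [defikakku] → [defikaku]
3 Intervocalic Voicing: [defikaku] → [devigagu]
4 Vowel Lowering: no change — [devigagu]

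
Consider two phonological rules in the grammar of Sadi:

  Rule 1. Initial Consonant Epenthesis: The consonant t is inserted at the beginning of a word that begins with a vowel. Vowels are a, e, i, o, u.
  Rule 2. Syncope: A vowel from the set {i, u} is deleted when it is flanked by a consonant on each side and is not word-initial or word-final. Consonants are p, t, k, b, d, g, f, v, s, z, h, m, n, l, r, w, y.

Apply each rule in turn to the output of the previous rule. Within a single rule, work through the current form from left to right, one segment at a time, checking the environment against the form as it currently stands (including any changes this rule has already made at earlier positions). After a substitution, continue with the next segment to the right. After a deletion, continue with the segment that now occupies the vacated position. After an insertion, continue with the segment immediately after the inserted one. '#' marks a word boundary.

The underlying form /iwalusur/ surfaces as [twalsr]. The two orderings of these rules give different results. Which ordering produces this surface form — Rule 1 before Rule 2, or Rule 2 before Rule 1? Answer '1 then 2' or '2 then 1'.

Order 1 then 2:
  1 Initial Consonant Epenthesis: [iwalusur] → [tiwalusur]
  2 Syncope: [tiwalusur] → [twalsr]
  result: [twalsr]
Order 2 then 1:
  2 Syncope: [iwalusur] → [iwalsr]
  1 Initial Consonant Epenthesis: [iwalsr] → [tiwalsr]
  result: [tiwalsr]

1 then 2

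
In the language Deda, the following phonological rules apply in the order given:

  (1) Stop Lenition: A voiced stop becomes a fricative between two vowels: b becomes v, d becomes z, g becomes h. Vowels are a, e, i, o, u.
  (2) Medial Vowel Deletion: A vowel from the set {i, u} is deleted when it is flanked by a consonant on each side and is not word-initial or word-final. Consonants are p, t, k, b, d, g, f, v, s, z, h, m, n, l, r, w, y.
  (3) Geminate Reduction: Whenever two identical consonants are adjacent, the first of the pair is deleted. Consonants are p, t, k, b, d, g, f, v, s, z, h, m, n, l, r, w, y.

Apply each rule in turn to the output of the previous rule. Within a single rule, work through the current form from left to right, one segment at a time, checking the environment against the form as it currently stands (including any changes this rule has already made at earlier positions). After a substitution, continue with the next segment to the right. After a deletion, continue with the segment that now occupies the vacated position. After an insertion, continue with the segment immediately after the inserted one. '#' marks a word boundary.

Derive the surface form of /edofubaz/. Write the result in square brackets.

(1) Stop Lenition: [edofubaz] → [ezofuvaz]
(2) Medial Vowel Deletion: [ezofuvaz] → [ezofvaz]
(3) Geminate Reduction: no change — [ezofvaz]

[ezofvaz]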